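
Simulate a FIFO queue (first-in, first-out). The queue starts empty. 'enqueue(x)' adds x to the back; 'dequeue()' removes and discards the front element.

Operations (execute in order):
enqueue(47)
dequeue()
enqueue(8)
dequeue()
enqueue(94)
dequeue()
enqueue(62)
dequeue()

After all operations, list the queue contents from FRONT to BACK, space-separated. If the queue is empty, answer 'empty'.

Answer: empty

Derivation:
enqueue(47): [47]
dequeue(): []
enqueue(8): [8]
dequeue(): []
enqueue(94): [94]
dequeue(): []
enqueue(62): [62]
dequeue(): []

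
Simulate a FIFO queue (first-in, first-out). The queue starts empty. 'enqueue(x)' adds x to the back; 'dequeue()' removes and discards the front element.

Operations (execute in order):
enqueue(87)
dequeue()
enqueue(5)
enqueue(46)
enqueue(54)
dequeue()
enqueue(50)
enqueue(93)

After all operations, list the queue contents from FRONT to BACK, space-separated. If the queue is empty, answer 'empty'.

enqueue(87): [87]
dequeue(): []
enqueue(5): [5]
enqueue(46): [5, 46]
enqueue(54): [5, 46, 54]
dequeue(): [46, 54]
enqueue(50): [46, 54, 50]
enqueue(93): [46, 54, 50, 93]

Answer: 46 54 50 93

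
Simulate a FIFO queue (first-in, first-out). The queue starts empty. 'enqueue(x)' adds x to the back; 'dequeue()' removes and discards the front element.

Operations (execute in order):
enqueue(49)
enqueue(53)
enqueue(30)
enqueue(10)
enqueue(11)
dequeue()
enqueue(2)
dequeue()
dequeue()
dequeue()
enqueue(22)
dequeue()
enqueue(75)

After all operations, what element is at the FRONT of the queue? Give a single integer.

Answer: 2

Derivation:
enqueue(49): queue = [49]
enqueue(53): queue = [49, 53]
enqueue(30): queue = [49, 53, 30]
enqueue(10): queue = [49, 53, 30, 10]
enqueue(11): queue = [49, 53, 30, 10, 11]
dequeue(): queue = [53, 30, 10, 11]
enqueue(2): queue = [53, 30, 10, 11, 2]
dequeue(): queue = [30, 10, 11, 2]
dequeue(): queue = [10, 11, 2]
dequeue(): queue = [11, 2]
enqueue(22): queue = [11, 2, 22]
dequeue(): queue = [2, 22]
enqueue(75): queue = [2, 22, 75]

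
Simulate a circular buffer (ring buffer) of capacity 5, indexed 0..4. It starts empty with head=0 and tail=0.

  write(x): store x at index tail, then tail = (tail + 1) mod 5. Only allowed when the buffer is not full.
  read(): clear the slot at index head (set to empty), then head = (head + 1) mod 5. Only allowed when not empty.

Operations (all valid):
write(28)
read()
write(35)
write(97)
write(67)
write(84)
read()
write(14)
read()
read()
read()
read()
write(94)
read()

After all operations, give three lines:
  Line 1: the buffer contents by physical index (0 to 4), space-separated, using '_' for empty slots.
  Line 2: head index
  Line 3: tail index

write(28): buf=[28 _ _ _ _], head=0, tail=1, size=1
read(): buf=[_ _ _ _ _], head=1, tail=1, size=0
write(35): buf=[_ 35 _ _ _], head=1, tail=2, size=1
write(97): buf=[_ 35 97 _ _], head=1, tail=3, size=2
write(67): buf=[_ 35 97 67 _], head=1, tail=4, size=3
write(84): buf=[_ 35 97 67 84], head=1, tail=0, size=4
read(): buf=[_ _ 97 67 84], head=2, tail=0, size=3
write(14): buf=[14 _ 97 67 84], head=2, tail=1, size=4
read(): buf=[14 _ _ 67 84], head=3, tail=1, size=3
read(): buf=[14 _ _ _ 84], head=4, tail=1, size=2
read(): buf=[14 _ _ _ _], head=0, tail=1, size=1
read(): buf=[_ _ _ _ _], head=1, tail=1, size=0
write(94): buf=[_ 94 _ _ _], head=1, tail=2, size=1
read(): buf=[_ _ _ _ _], head=2, tail=2, size=0

Answer: _ _ _ _ _
2
2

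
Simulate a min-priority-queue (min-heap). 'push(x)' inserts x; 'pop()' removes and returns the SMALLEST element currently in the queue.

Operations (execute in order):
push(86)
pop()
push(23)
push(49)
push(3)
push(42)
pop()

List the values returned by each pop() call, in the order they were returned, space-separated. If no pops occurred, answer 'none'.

push(86): heap contents = [86]
pop() → 86: heap contents = []
push(23): heap contents = [23]
push(49): heap contents = [23, 49]
push(3): heap contents = [3, 23, 49]
push(42): heap contents = [3, 23, 42, 49]
pop() → 3: heap contents = [23, 42, 49]

Answer: 86 3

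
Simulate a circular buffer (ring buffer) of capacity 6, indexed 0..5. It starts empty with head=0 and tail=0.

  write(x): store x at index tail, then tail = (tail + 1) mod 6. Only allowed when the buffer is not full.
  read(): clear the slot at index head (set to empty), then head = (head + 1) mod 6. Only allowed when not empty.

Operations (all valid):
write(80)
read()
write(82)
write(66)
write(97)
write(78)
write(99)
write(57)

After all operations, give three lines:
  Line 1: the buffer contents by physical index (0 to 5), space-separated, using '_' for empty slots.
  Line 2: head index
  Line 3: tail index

write(80): buf=[80 _ _ _ _ _], head=0, tail=1, size=1
read(): buf=[_ _ _ _ _ _], head=1, tail=1, size=0
write(82): buf=[_ 82 _ _ _ _], head=1, tail=2, size=1
write(66): buf=[_ 82 66 _ _ _], head=1, tail=3, size=2
write(97): buf=[_ 82 66 97 _ _], head=1, tail=4, size=3
write(78): buf=[_ 82 66 97 78 _], head=1, tail=5, size=4
write(99): buf=[_ 82 66 97 78 99], head=1, tail=0, size=5
write(57): buf=[57 82 66 97 78 99], head=1, tail=1, size=6

Answer: 57 82 66 97 78 99
1
1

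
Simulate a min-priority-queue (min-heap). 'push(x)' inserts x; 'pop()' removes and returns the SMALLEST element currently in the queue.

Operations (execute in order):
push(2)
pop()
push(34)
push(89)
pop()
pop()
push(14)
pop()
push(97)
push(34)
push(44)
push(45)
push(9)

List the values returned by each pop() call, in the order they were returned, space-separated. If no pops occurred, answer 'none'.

push(2): heap contents = [2]
pop() → 2: heap contents = []
push(34): heap contents = [34]
push(89): heap contents = [34, 89]
pop() → 34: heap contents = [89]
pop() → 89: heap contents = []
push(14): heap contents = [14]
pop() → 14: heap contents = []
push(97): heap contents = [97]
push(34): heap contents = [34, 97]
push(44): heap contents = [34, 44, 97]
push(45): heap contents = [34, 44, 45, 97]
push(9): heap contents = [9, 34, 44, 45, 97]

Answer: 2 34 89 14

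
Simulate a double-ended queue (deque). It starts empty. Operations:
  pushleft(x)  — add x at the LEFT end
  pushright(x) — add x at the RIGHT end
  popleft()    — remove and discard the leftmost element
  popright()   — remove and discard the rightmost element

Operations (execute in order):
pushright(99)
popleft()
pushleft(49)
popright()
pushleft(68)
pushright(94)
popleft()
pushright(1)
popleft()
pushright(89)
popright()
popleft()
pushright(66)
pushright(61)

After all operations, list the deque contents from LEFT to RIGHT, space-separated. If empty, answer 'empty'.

Answer: 66 61

Derivation:
pushright(99): [99]
popleft(): []
pushleft(49): [49]
popright(): []
pushleft(68): [68]
pushright(94): [68, 94]
popleft(): [94]
pushright(1): [94, 1]
popleft(): [1]
pushright(89): [1, 89]
popright(): [1]
popleft(): []
pushright(66): [66]
pushright(61): [66, 61]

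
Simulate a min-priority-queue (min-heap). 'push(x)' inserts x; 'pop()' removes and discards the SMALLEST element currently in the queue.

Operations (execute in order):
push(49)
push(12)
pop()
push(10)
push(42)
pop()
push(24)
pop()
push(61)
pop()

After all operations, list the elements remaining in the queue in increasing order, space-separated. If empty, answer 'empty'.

push(49): heap contents = [49]
push(12): heap contents = [12, 49]
pop() → 12: heap contents = [49]
push(10): heap contents = [10, 49]
push(42): heap contents = [10, 42, 49]
pop() → 10: heap contents = [42, 49]
push(24): heap contents = [24, 42, 49]
pop() → 24: heap contents = [42, 49]
push(61): heap contents = [42, 49, 61]
pop() → 42: heap contents = [49, 61]

Answer: 49 61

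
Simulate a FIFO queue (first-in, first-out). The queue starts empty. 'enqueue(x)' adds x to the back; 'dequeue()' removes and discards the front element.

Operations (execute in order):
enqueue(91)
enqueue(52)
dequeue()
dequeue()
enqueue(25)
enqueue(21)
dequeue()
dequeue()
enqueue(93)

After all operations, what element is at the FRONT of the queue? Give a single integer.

Answer: 93

Derivation:
enqueue(91): queue = [91]
enqueue(52): queue = [91, 52]
dequeue(): queue = [52]
dequeue(): queue = []
enqueue(25): queue = [25]
enqueue(21): queue = [25, 21]
dequeue(): queue = [21]
dequeue(): queue = []
enqueue(93): queue = [93]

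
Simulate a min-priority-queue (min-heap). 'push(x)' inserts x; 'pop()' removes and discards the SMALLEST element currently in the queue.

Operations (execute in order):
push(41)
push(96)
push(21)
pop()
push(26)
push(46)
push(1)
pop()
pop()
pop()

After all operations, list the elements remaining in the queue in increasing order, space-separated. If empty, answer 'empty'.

Answer: 46 96

Derivation:
push(41): heap contents = [41]
push(96): heap contents = [41, 96]
push(21): heap contents = [21, 41, 96]
pop() → 21: heap contents = [41, 96]
push(26): heap contents = [26, 41, 96]
push(46): heap contents = [26, 41, 46, 96]
push(1): heap contents = [1, 26, 41, 46, 96]
pop() → 1: heap contents = [26, 41, 46, 96]
pop() → 26: heap contents = [41, 46, 96]
pop() → 41: heap contents = [46, 96]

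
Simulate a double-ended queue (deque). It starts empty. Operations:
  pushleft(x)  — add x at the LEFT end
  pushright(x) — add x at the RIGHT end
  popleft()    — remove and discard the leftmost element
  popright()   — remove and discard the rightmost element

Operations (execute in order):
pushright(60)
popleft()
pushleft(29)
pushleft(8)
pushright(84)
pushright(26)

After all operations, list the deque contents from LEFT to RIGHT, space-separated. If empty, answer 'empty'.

Answer: 8 29 84 26

Derivation:
pushright(60): [60]
popleft(): []
pushleft(29): [29]
pushleft(8): [8, 29]
pushright(84): [8, 29, 84]
pushright(26): [8, 29, 84, 26]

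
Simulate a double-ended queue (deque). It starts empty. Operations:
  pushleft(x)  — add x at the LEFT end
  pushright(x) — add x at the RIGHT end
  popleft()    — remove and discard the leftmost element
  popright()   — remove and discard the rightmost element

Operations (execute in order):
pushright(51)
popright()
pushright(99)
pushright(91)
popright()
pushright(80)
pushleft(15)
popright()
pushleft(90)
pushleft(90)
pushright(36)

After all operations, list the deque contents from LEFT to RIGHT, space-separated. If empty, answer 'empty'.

Answer: 90 90 15 99 36

Derivation:
pushright(51): [51]
popright(): []
pushright(99): [99]
pushright(91): [99, 91]
popright(): [99]
pushright(80): [99, 80]
pushleft(15): [15, 99, 80]
popright(): [15, 99]
pushleft(90): [90, 15, 99]
pushleft(90): [90, 90, 15, 99]
pushright(36): [90, 90, 15, 99, 36]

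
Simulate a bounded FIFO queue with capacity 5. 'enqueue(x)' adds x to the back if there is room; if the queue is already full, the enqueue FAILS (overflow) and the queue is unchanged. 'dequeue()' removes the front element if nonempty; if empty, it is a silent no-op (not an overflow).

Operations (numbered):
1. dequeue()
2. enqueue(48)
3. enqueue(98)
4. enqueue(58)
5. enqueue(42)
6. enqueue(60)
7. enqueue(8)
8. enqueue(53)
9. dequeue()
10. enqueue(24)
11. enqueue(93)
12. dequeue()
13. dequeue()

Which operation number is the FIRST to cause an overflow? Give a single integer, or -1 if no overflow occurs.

1. dequeue(): empty, no-op, size=0
2. enqueue(48): size=1
3. enqueue(98): size=2
4. enqueue(58): size=3
5. enqueue(42): size=4
6. enqueue(60): size=5
7. enqueue(8): size=5=cap → OVERFLOW (fail)
8. enqueue(53): size=5=cap → OVERFLOW (fail)
9. dequeue(): size=4
10. enqueue(24): size=5
11. enqueue(93): size=5=cap → OVERFLOW (fail)
12. dequeue(): size=4
13. dequeue(): size=3

Answer: 7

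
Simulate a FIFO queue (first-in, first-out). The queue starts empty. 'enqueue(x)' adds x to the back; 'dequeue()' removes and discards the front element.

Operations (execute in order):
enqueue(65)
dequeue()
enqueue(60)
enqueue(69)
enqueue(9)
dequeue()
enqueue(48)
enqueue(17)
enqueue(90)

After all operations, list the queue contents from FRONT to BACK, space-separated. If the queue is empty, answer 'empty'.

enqueue(65): [65]
dequeue(): []
enqueue(60): [60]
enqueue(69): [60, 69]
enqueue(9): [60, 69, 9]
dequeue(): [69, 9]
enqueue(48): [69, 9, 48]
enqueue(17): [69, 9, 48, 17]
enqueue(90): [69, 9, 48, 17, 90]

Answer: 69 9 48 17 90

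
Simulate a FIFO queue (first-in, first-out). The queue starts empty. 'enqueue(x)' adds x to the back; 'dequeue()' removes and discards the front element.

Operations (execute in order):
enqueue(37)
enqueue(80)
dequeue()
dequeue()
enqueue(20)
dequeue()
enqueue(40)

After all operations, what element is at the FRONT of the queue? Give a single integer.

Answer: 40

Derivation:
enqueue(37): queue = [37]
enqueue(80): queue = [37, 80]
dequeue(): queue = [80]
dequeue(): queue = []
enqueue(20): queue = [20]
dequeue(): queue = []
enqueue(40): queue = [40]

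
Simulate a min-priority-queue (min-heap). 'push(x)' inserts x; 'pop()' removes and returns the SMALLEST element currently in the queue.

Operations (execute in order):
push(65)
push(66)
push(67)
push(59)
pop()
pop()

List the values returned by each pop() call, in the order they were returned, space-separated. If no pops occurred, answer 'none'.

Answer: 59 65

Derivation:
push(65): heap contents = [65]
push(66): heap contents = [65, 66]
push(67): heap contents = [65, 66, 67]
push(59): heap contents = [59, 65, 66, 67]
pop() → 59: heap contents = [65, 66, 67]
pop() → 65: heap contents = [66, 67]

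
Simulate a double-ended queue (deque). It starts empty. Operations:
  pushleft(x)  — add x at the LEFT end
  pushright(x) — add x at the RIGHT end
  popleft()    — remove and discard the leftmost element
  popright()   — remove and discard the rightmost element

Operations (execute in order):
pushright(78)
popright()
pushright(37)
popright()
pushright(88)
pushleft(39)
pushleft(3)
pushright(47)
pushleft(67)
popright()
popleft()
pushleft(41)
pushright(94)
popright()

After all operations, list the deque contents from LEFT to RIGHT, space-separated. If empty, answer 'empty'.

Answer: 41 3 39 88

Derivation:
pushright(78): [78]
popright(): []
pushright(37): [37]
popright(): []
pushright(88): [88]
pushleft(39): [39, 88]
pushleft(3): [3, 39, 88]
pushright(47): [3, 39, 88, 47]
pushleft(67): [67, 3, 39, 88, 47]
popright(): [67, 3, 39, 88]
popleft(): [3, 39, 88]
pushleft(41): [41, 3, 39, 88]
pushright(94): [41, 3, 39, 88, 94]
popright(): [41, 3, 39, 88]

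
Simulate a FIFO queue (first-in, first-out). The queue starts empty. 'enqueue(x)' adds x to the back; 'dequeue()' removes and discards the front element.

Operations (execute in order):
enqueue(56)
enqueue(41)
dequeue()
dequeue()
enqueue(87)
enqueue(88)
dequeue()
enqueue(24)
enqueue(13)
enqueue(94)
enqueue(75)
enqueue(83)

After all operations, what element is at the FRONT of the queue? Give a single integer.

enqueue(56): queue = [56]
enqueue(41): queue = [56, 41]
dequeue(): queue = [41]
dequeue(): queue = []
enqueue(87): queue = [87]
enqueue(88): queue = [87, 88]
dequeue(): queue = [88]
enqueue(24): queue = [88, 24]
enqueue(13): queue = [88, 24, 13]
enqueue(94): queue = [88, 24, 13, 94]
enqueue(75): queue = [88, 24, 13, 94, 75]
enqueue(83): queue = [88, 24, 13, 94, 75, 83]

Answer: 88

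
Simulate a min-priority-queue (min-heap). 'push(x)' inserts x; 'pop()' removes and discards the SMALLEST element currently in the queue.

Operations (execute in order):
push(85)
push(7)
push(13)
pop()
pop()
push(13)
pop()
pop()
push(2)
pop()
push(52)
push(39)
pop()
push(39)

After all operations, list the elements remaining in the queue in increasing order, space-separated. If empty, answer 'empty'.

push(85): heap contents = [85]
push(7): heap contents = [7, 85]
push(13): heap contents = [7, 13, 85]
pop() → 7: heap contents = [13, 85]
pop() → 13: heap contents = [85]
push(13): heap contents = [13, 85]
pop() → 13: heap contents = [85]
pop() → 85: heap contents = []
push(2): heap contents = [2]
pop() → 2: heap contents = []
push(52): heap contents = [52]
push(39): heap contents = [39, 52]
pop() → 39: heap contents = [52]
push(39): heap contents = [39, 52]

Answer: 39 52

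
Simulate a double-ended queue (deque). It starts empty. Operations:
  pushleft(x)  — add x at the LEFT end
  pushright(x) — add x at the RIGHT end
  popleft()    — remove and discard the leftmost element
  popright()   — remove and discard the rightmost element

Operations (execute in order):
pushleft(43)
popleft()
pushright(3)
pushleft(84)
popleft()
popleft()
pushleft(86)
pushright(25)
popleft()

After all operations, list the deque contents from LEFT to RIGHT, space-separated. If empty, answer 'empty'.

pushleft(43): [43]
popleft(): []
pushright(3): [3]
pushleft(84): [84, 3]
popleft(): [3]
popleft(): []
pushleft(86): [86]
pushright(25): [86, 25]
popleft(): [25]

Answer: 25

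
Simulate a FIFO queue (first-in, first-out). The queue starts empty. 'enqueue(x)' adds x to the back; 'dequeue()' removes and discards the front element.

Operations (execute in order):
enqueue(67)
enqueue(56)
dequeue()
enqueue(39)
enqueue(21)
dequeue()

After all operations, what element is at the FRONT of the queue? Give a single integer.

enqueue(67): queue = [67]
enqueue(56): queue = [67, 56]
dequeue(): queue = [56]
enqueue(39): queue = [56, 39]
enqueue(21): queue = [56, 39, 21]
dequeue(): queue = [39, 21]

Answer: 39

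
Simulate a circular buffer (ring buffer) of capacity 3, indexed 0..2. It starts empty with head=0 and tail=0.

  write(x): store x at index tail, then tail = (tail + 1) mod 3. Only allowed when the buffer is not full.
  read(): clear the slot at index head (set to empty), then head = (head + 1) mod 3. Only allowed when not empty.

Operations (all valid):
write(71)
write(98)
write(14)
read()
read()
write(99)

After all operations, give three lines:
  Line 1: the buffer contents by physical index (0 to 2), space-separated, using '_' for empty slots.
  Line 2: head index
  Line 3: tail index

write(71): buf=[71 _ _], head=0, tail=1, size=1
write(98): buf=[71 98 _], head=0, tail=2, size=2
write(14): buf=[71 98 14], head=0, tail=0, size=3
read(): buf=[_ 98 14], head=1, tail=0, size=2
read(): buf=[_ _ 14], head=2, tail=0, size=1
write(99): buf=[99 _ 14], head=2, tail=1, size=2

Answer: 99 _ 14
2
1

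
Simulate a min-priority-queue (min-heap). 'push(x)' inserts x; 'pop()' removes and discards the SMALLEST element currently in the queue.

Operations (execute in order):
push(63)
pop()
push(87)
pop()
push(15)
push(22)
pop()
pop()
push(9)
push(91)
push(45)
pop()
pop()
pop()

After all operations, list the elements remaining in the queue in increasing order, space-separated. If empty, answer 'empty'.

Answer: empty

Derivation:
push(63): heap contents = [63]
pop() → 63: heap contents = []
push(87): heap contents = [87]
pop() → 87: heap contents = []
push(15): heap contents = [15]
push(22): heap contents = [15, 22]
pop() → 15: heap contents = [22]
pop() → 22: heap contents = []
push(9): heap contents = [9]
push(91): heap contents = [9, 91]
push(45): heap contents = [9, 45, 91]
pop() → 9: heap contents = [45, 91]
pop() → 45: heap contents = [91]
pop() → 91: heap contents = []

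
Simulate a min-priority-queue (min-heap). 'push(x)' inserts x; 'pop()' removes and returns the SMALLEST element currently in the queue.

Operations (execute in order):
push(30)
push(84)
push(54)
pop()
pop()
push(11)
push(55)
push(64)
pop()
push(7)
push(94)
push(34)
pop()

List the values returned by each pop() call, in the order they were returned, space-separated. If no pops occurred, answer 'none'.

Answer: 30 54 11 7

Derivation:
push(30): heap contents = [30]
push(84): heap contents = [30, 84]
push(54): heap contents = [30, 54, 84]
pop() → 30: heap contents = [54, 84]
pop() → 54: heap contents = [84]
push(11): heap contents = [11, 84]
push(55): heap contents = [11, 55, 84]
push(64): heap contents = [11, 55, 64, 84]
pop() → 11: heap contents = [55, 64, 84]
push(7): heap contents = [7, 55, 64, 84]
push(94): heap contents = [7, 55, 64, 84, 94]
push(34): heap contents = [7, 34, 55, 64, 84, 94]
pop() → 7: heap contents = [34, 55, 64, 84, 94]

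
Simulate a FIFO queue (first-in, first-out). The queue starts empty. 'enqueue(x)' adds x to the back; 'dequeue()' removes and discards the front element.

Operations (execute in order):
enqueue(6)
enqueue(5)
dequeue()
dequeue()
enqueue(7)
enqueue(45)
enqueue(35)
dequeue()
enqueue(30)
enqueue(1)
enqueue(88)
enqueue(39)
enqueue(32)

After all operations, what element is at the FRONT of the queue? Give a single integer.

Answer: 45

Derivation:
enqueue(6): queue = [6]
enqueue(5): queue = [6, 5]
dequeue(): queue = [5]
dequeue(): queue = []
enqueue(7): queue = [7]
enqueue(45): queue = [7, 45]
enqueue(35): queue = [7, 45, 35]
dequeue(): queue = [45, 35]
enqueue(30): queue = [45, 35, 30]
enqueue(1): queue = [45, 35, 30, 1]
enqueue(88): queue = [45, 35, 30, 1, 88]
enqueue(39): queue = [45, 35, 30, 1, 88, 39]
enqueue(32): queue = [45, 35, 30, 1, 88, 39, 32]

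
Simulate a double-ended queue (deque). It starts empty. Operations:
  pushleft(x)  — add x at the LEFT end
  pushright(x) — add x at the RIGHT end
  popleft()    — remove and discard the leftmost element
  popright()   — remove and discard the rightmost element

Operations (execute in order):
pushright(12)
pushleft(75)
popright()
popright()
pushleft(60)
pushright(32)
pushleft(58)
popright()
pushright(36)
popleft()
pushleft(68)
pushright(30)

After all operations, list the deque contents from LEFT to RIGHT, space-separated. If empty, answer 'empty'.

pushright(12): [12]
pushleft(75): [75, 12]
popright(): [75]
popright(): []
pushleft(60): [60]
pushright(32): [60, 32]
pushleft(58): [58, 60, 32]
popright(): [58, 60]
pushright(36): [58, 60, 36]
popleft(): [60, 36]
pushleft(68): [68, 60, 36]
pushright(30): [68, 60, 36, 30]

Answer: 68 60 36 30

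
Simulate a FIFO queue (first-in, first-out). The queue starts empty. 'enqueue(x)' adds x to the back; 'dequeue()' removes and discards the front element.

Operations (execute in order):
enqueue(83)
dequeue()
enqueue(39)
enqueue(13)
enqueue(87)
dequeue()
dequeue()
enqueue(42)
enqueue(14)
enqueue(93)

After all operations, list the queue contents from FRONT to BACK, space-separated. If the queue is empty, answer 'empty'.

Answer: 87 42 14 93

Derivation:
enqueue(83): [83]
dequeue(): []
enqueue(39): [39]
enqueue(13): [39, 13]
enqueue(87): [39, 13, 87]
dequeue(): [13, 87]
dequeue(): [87]
enqueue(42): [87, 42]
enqueue(14): [87, 42, 14]
enqueue(93): [87, 42, 14, 93]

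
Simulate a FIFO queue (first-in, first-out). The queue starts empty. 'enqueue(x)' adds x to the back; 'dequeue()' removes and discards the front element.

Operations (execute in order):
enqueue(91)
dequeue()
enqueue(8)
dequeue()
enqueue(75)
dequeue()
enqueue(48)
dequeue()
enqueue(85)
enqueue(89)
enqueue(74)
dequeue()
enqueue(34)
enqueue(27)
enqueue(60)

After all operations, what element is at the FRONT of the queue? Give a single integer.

enqueue(91): queue = [91]
dequeue(): queue = []
enqueue(8): queue = [8]
dequeue(): queue = []
enqueue(75): queue = [75]
dequeue(): queue = []
enqueue(48): queue = [48]
dequeue(): queue = []
enqueue(85): queue = [85]
enqueue(89): queue = [85, 89]
enqueue(74): queue = [85, 89, 74]
dequeue(): queue = [89, 74]
enqueue(34): queue = [89, 74, 34]
enqueue(27): queue = [89, 74, 34, 27]
enqueue(60): queue = [89, 74, 34, 27, 60]

Answer: 89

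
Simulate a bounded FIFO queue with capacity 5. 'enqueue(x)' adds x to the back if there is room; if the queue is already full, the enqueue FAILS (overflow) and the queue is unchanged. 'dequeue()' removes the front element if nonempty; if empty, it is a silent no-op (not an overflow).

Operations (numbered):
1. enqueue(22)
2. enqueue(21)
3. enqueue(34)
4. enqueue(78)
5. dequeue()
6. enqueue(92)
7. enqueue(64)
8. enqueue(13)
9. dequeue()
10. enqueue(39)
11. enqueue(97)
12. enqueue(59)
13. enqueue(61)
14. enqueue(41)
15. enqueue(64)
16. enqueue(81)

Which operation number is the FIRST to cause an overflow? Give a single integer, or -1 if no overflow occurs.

1. enqueue(22): size=1
2. enqueue(21): size=2
3. enqueue(34): size=3
4. enqueue(78): size=4
5. dequeue(): size=3
6. enqueue(92): size=4
7. enqueue(64): size=5
8. enqueue(13): size=5=cap → OVERFLOW (fail)
9. dequeue(): size=4
10. enqueue(39): size=5
11. enqueue(97): size=5=cap → OVERFLOW (fail)
12. enqueue(59): size=5=cap → OVERFLOW (fail)
13. enqueue(61): size=5=cap → OVERFLOW (fail)
14. enqueue(41): size=5=cap → OVERFLOW (fail)
15. enqueue(64): size=5=cap → OVERFLOW (fail)
16. enqueue(81): size=5=cap → OVERFLOW (fail)

Answer: 8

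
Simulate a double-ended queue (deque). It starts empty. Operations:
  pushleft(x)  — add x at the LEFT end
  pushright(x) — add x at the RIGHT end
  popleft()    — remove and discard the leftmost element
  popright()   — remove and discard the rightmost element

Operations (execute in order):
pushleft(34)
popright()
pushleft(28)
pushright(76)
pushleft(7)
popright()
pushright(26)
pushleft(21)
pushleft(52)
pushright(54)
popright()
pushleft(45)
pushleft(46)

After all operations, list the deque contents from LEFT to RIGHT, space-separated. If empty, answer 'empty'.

pushleft(34): [34]
popright(): []
pushleft(28): [28]
pushright(76): [28, 76]
pushleft(7): [7, 28, 76]
popright(): [7, 28]
pushright(26): [7, 28, 26]
pushleft(21): [21, 7, 28, 26]
pushleft(52): [52, 21, 7, 28, 26]
pushright(54): [52, 21, 7, 28, 26, 54]
popright(): [52, 21, 7, 28, 26]
pushleft(45): [45, 52, 21, 7, 28, 26]
pushleft(46): [46, 45, 52, 21, 7, 28, 26]

Answer: 46 45 52 21 7 28 26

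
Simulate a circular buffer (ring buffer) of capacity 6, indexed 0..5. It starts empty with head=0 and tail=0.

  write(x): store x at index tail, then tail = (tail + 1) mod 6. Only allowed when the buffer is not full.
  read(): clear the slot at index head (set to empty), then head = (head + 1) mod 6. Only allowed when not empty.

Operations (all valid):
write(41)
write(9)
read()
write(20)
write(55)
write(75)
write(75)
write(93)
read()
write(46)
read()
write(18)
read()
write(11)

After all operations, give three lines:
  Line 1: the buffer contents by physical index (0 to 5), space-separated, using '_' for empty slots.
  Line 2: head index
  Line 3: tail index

Answer: 93 46 18 11 75 75
4
4

Derivation:
write(41): buf=[41 _ _ _ _ _], head=0, tail=1, size=1
write(9): buf=[41 9 _ _ _ _], head=0, tail=2, size=2
read(): buf=[_ 9 _ _ _ _], head=1, tail=2, size=1
write(20): buf=[_ 9 20 _ _ _], head=1, tail=3, size=2
write(55): buf=[_ 9 20 55 _ _], head=1, tail=4, size=3
write(75): buf=[_ 9 20 55 75 _], head=1, tail=5, size=4
write(75): buf=[_ 9 20 55 75 75], head=1, tail=0, size=5
write(93): buf=[93 9 20 55 75 75], head=1, tail=1, size=6
read(): buf=[93 _ 20 55 75 75], head=2, tail=1, size=5
write(46): buf=[93 46 20 55 75 75], head=2, tail=2, size=6
read(): buf=[93 46 _ 55 75 75], head=3, tail=2, size=5
write(18): buf=[93 46 18 55 75 75], head=3, tail=3, size=6
read(): buf=[93 46 18 _ 75 75], head=4, tail=3, size=5
write(11): buf=[93 46 18 11 75 75], head=4, tail=4, size=6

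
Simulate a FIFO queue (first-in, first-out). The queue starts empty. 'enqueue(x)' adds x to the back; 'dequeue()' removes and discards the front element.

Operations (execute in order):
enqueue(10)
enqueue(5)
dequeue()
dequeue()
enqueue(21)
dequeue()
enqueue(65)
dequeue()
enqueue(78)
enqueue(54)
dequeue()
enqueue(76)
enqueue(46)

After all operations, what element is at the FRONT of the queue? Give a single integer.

enqueue(10): queue = [10]
enqueue(5): queue = [10, 5]
dequeue(): queue = [5]
dequeue(): queue = []
enqueue(21): queue = [21]
dequeue(): queue = []
enqueue(65): queue = [65]
dequeue(): queue = []
enqueue(78): queue = [78]
enqueue(54): queue = [78, 54]
dequeue(): queue = [54]
enqueue(76): queue = [54, 76]
enqueue(46): queue = [54, 76, 46]

Answer: 54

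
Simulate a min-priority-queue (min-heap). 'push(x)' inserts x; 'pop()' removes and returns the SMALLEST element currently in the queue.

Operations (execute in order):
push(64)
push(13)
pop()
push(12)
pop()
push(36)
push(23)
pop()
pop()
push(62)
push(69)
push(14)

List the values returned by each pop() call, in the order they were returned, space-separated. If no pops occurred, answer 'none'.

Answer: 13 12 23 36

Derivation:
push(64): heap contents = [64]
push(13): heap contents = [13, 64]
pop() → 13: heap contents = [64]
push(12): heap contents = [12, 64]
pop() → 12: heap contents = [64]
push(36): heap contents = [36, 64]
push(23): heap contents = [23, 36, 64]
pop() → 23: heap contents = [36, 64]
pop() → 36: heap contents = [64]
push(62): heap contents = [62, 64]
push(69): heap contents = [62, 64, 69]
push(14): heap contents = [14, 62, 64, 69]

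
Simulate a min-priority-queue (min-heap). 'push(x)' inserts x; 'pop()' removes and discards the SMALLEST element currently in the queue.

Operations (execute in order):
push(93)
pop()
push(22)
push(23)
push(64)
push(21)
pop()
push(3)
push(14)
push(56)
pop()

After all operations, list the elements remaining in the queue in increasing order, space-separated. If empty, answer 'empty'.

push(93): heap contents = [93]
pop() → 93: heap contents = []
push(22): heap contents = [22]
push(23): heap contents = [22, 23]
push(64): heap contents = [22, 23, 64]
push(21): heap contents = [21, 22, 23, 64]
pop() → 21: heap contents = [22, 23, 64]
push(3): heap contents = [3, 22, 23, 64]
push(14): heap contents = [3, 14, 22, 23, 64]
push(56): heap contents = [3, 14, 22, 23, 56, 64]
pop() → 3: heap contents = [14, 22, 23, 56, 64]

Answer: 14 22 23 56 64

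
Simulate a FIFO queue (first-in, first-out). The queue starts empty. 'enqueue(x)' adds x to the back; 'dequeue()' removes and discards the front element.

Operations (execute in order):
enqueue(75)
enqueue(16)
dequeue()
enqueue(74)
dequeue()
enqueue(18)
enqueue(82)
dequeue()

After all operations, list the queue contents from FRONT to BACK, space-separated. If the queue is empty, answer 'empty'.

enqueue(75): [75]
enqueue(16): [75, 16]
dequeue(): [16]
enqueue(74): [16, 74]
dequeue(): [74]
enqueue(18): [74, 18]
enqueue(82): [74, 18, 82]
dequeue(): [18, 82]

Answer: 18 82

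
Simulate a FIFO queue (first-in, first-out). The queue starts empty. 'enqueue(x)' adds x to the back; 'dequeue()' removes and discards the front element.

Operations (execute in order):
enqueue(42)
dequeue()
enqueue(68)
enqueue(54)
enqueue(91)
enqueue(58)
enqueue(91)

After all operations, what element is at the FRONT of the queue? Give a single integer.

Answer: 68

Derivation:
enqueue(42): queue = [42]
dequeue(): queue = []
enqueue(68): queue = [68]
enqueue(54): queue = [68, 54]
enqueue(91): queue = [68, 54, 91]
enqueue(58): queue = [68, 54, 91, 58]
enqueue(91): queue = [68, 54, 91, 58, 91]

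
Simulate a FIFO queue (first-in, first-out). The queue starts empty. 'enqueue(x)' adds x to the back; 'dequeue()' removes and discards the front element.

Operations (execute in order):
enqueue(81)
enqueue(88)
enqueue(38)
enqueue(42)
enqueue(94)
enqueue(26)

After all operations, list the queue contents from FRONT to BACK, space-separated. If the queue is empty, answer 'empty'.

Answer: 81 88 38 42 94 26

Derivation:
enqueue(81): [81]
enqueue(88): [81, 88]
enqueue(38): [81, 88, 38]
enqueue(42): [81, 88, 38, 42]
enqueue(94): [81, 88, 38, 42, 94]
enqueue(26): [81, 88, 38, 42, 94, 26]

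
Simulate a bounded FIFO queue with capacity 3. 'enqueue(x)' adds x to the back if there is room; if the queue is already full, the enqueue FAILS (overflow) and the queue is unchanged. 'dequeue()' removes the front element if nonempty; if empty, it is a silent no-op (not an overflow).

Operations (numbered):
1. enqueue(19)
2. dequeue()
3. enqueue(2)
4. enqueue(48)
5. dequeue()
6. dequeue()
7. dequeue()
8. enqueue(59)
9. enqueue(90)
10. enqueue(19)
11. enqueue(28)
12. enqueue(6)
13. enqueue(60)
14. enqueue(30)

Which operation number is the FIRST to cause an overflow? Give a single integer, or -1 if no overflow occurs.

1. enqueue(19): size=1
2. dequeue(): size=0
3. enqueue(2): size=1
4. enqueue(48): size=2
5. dequeue(): size=1
6. dequeue(): size=0
7. dequeue(): empty, no-op, size=0
8. enqueue(59): size=1
9. enqueue(90): size=2
10. enqueue(19): size=3
11. enqueue(28): size=3=cap → OVERFLOW (fail)
12. enqueue(6): size=3=cap → OVERFLOW (fail)
13. enqueue(60): size=3=cap → OVERFLOW (fail)
14. enqueue(30): size=3=cap → OVERFLOW (fail)

Answer: 11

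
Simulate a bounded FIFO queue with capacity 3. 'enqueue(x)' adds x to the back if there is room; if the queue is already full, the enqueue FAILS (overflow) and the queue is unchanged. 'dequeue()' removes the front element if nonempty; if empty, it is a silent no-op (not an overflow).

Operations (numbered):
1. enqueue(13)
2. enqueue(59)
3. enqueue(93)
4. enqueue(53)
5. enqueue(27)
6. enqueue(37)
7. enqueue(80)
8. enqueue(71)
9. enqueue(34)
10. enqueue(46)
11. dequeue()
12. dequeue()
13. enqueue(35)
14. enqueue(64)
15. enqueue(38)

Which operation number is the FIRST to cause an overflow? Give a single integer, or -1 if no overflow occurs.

1. enqueue(13): size=1
2. enqueue(59): size=2
3. enqueue(93): size=3
4. enqueue(53): size=3=cap → OVERFLOW (fail)
5. enqueue(27): size=3=cap → OVERFLOW (fail)
6. enqueue(37): size=3=cap → OVERFLOW (fail)
7. enqueue(80): size=3=cap → OVERFLOW (fail)
8. enqueue(71): size=3=cap → OVERFLOW (fail)
9. enqueue(34): size=3=cap → OVERFLOW (fail)
10. enqueue(46): size=3=cap → OVERFLOW (fail)
11. dequeue(): size=2
12. dequeue(): size=1
13. enqueue(35): size=2
14. enqueue(64): size=3
15. enqueue(38): size=3=cap → OVERFLOW (fail)

Answer: 4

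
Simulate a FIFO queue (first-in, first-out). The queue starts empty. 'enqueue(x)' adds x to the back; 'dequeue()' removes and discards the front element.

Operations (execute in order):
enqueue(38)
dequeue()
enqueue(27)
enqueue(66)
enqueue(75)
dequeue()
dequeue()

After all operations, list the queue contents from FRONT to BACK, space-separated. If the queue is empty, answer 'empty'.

Answer: 75

Derivation:
enqueue(38): [38]
dequeue(): []
enqueue(27): [27]
enqueue(66): [27, 66]
enqueue(75): [27, 66, 75]
dequeue(): [66, 75]
dequeue(): [75]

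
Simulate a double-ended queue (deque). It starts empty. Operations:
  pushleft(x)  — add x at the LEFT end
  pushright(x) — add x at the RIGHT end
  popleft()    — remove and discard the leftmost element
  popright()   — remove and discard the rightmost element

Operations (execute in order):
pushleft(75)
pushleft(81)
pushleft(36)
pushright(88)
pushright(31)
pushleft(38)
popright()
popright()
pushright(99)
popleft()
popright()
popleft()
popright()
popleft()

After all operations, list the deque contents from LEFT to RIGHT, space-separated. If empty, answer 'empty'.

pushleft(75): [75]
pushleft(81): [81, 75]
pushleft(36): [36, 81, 75]
pushright(88): [36, 81, 75, 88]
pushright(31): [36, 81, 75, 88, 31]
pushleft(38): [38, 36, 81, 75, 88, 31]
popright(): [38, 36, 81, 75, 88]
popright(): [38, 36, 81, 75]
pushright(99): [38, 36, 81, 75, 99]
popleft(): [36, 81, 75, 99]
popright(): [36, 81, 75]
popleft(): [81, 75]
popright(): [81]
popleft(): []

Answer: empty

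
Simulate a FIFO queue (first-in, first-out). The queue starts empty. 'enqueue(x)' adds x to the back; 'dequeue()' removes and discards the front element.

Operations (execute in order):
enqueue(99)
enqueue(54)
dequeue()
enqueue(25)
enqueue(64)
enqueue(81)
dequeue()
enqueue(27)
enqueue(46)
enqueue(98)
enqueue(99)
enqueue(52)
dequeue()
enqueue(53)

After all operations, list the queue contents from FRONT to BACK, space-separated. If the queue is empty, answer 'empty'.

Answer: 64 81 27 46 98 99 52 53

Derivation:
enqueue(99): [99]
enqueue(54): [99, 54]
dequeue(): [54]
enqueue(25): [54, 25]
enqueue(64): [54, 25, 64]
enqueue(81): [54, 25, 64, 81]
dequeue(): [25, 64, 81]
enqueue(27): [25, 64, 81, 27]
enqueue(46): [25, 64, 81, 27, 46]
enqueue(98): [25, 64, 81, 27, 46, 98]
enqueue(99): [25, 64, 81, 27, 46, 98, 99]
enqueue(52): [25, 64, 81, 27, 46, 98, 99, 52]
dequeue(): [64, 81, 27, 46, 98, 99, 52]
enqueue(53): [64, 81, 27, 46, 98, 99, 52, 53]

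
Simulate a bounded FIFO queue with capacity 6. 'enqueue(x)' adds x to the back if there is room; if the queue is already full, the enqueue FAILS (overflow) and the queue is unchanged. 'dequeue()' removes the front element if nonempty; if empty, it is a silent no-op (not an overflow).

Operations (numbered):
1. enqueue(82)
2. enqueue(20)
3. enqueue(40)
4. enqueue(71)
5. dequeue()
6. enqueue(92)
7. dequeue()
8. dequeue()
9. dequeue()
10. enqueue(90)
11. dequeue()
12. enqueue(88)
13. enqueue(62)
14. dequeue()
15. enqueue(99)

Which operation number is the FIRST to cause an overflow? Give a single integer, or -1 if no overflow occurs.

Answer: -1

Derivation:
1. enqueue(82): size=1
2. enqueue(20): size=2
3. enqueue(40): size=3
4. enqueue(71): size=4
5. dequeue(): size=3
6. enqueue(92): size=4
7. dequeue(): size=3
8. dequeue(): size=2
9. dequeue(): size=1
10. enqueue(90): size=2
11. dequeue(): size=1
12. enqueue(88): size=2
13. enqueue(62): size=3
14. dequeue(): size=2
15. enqueue(99): size=3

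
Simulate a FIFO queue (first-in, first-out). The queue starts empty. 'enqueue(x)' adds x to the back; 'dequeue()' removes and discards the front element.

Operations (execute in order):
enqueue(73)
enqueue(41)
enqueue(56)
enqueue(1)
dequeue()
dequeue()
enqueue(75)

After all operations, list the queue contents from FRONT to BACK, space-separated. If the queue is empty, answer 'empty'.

Answer: 56 1 75

Derivation:
enqueue(73): [73]
enqueue(41): [73, 41]
enqueue(56): [73, 41, 56]
enqueue(1): [73, 41, 56, 1]
dequeue(): [41, 56, 1]
dequeue(): [56, 1]
enqueue(75): [56, 1, 75]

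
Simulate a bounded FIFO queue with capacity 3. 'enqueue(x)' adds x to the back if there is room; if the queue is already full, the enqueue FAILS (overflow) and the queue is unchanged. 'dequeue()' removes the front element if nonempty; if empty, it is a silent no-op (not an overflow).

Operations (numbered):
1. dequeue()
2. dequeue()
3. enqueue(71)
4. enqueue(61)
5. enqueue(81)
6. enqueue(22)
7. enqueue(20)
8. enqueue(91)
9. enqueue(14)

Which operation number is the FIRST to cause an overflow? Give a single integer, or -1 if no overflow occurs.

1. dequeue(): empty, no-op, size=0
2. dequeue(): empty, no-op, size=0
3. enqueue(71): size=1
4. enqueue(61): size=2
5. enqueue(81): size=3
6. enqueue(22): size=3=cap → OVERFLOW (fail)
7. enqueue(20): size=3=cap → OVERFLOW (fail)
8. enqueue(91): size=3=cap → OVERFLOW (fail)
9. enqueue(14): size=3=cap → OVERFLOW (fail)

Answer: 6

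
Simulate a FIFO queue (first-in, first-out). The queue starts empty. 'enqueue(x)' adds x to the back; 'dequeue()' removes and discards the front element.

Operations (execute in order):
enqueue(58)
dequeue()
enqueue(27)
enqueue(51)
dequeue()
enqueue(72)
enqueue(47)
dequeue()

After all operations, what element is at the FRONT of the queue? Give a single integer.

Answer: 72

Derivation:
enqueue(58): queue = [58]
dequeue(): queue = []
enqueue(27): queue = [27]
enqueue(51): queue = [27, 51]
dequeue(): queue = [51]
enqueue(72): queue = [51, 72]
enqueue(47): queue = [51, 72, 47]
dequeue(): queue = [72, 47]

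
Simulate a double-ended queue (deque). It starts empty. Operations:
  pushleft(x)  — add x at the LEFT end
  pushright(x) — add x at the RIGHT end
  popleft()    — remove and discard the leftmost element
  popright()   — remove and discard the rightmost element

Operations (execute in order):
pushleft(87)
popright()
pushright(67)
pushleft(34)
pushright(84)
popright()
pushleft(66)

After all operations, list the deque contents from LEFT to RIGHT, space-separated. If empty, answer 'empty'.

Answer: 66 34 67

Derivation:
pushleft(87): [87]
popright(): []
pushright(67): [67]
pushleft(34): [34, 67]
pushright(84): [34, 67, 84]
popright(): [34, 67]
pushleft(66): [66, 34, 67]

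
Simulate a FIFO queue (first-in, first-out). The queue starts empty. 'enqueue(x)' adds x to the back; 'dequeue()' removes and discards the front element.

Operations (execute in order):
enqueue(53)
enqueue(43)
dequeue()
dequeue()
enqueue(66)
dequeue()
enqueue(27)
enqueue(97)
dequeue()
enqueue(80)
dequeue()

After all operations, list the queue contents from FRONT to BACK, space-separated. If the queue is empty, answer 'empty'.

enqueue(53): [53]
enqueue(43): [53, 43]
dequeue(): [43]
dequeue(): []
enqueue(66): [66]
dequeue(): []
enqueue(27): [27]
enqueue(97): [27, 97]
dequeue(): [97]
enqueue(80): [97, 80]
dequeue(): [80]

Answer: 80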